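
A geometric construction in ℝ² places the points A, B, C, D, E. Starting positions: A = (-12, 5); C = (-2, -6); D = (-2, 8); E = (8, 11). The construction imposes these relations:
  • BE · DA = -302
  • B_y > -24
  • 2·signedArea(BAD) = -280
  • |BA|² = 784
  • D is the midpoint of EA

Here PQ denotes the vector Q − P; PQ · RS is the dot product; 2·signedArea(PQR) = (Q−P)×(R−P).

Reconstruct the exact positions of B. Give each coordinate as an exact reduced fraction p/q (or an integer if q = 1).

B = (-12, -23)

1. B_x = -12  [BE · DA = -302 ∩ 2·signedArea(BAD) = -280]
2. B_y = -23  [BE · DA = -302 ∩ 2·signedArea(BAD) = -280]
   → B = (-12, -23)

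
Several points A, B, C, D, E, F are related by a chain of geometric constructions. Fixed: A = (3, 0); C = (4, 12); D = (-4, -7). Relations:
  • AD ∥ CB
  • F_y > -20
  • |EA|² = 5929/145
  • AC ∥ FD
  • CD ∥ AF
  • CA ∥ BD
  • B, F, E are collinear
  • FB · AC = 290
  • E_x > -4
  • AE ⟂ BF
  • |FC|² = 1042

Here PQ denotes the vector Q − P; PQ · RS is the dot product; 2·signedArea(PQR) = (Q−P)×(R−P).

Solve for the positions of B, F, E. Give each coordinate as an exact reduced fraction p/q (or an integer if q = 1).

1. B_x = -3  [CA ∥ BD ∩ AD ∥ CB]
2. B_y = 5  [CA ∥ BD ∩ AD ∥ CB]
   → B = (-3, 5)
3. F_x = -5  [AC ∥ FD ∩ CD ∥ AF]
4. F_y = -19  [AC ∥ FD ∩ CD ∥ AF]
   → F = (-5, -19)
5. E_x = -489/145  [B, F, E are collinear ∩ AE ⟂ BF]
6. E_y = 77/145  [B, F, E are collinear ∩ AE ⟂ BF]
   → E = (-489/145, 77/145)

B = (-3, 5)
E = (-489/145, 77/145)
F = (-5, -19)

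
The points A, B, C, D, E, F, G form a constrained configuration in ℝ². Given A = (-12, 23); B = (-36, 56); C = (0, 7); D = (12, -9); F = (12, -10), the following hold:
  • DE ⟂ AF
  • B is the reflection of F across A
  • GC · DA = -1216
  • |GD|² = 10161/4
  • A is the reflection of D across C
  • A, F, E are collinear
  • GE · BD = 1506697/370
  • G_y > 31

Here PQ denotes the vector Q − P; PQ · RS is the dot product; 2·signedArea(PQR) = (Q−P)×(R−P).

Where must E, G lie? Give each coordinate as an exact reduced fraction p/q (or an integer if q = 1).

E = (2132/185, -1729/185)
G = (-18, 63/2)

1. E_x = 2132/185  [A, F, E are collinear ∩ DE ⟂ AF]
2. E_y = -1729/185  [A, F, E are collinear ∩ DE ⟂ AF]
   → E = (2132/185, -1729/185)
3. G_x = -18  [GC · DA = -1216 ∩ GE · BD = 1506697/370]
4. G_y = 63/2  [GC · DA = -1216 ∩ GE · BD = 1506697/370]
   → G = (-18, 63/2)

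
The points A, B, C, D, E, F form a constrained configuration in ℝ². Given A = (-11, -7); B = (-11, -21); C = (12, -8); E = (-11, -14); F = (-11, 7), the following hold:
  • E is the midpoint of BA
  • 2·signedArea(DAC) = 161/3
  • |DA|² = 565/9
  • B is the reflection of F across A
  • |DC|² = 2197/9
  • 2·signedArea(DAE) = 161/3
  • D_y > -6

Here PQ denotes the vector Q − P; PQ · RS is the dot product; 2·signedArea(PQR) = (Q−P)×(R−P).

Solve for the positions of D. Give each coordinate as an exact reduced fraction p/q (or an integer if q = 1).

1. D_x = -10/3  [2·signedArea(DAE) = 161/3 ∩ 2·signedArea(DAC) = 161/3]
2. D_y = -5  [2·signedArea(DAE) = 161/3 ∩ 2·signedArea(DAC) = 161/3]
   → D = (-10/3, -5)

D = (-10/3, -5)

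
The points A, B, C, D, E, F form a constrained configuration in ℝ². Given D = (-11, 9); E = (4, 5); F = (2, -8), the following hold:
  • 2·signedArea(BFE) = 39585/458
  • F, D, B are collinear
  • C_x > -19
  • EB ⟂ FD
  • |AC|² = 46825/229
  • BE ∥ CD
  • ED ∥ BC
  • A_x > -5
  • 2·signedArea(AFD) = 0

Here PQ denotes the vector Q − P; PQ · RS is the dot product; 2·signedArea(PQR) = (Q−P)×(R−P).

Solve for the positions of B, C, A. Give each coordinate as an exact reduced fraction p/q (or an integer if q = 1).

1. B_x = -1619/458  [F, D, B are collinear ∩ EB ⟂ FD]
2. B_y = -349/458  [F, D, B are collinear ∩ EB ⟂ FD]
   → B = (-1619/458, -349/458)
3. C_x = -8489/458  [BE ∥ CD ∩ ED ∥ BC]
4. C_y = 1483/458  [BE ∥ CD ∩ ED ∥ BC]
   → C = (-8489/458, 1483/458)
5. A_x = -9/2  [line -17·x + -13·y + -70 = 0 ∩ |AC|² = 46825/229]
6. A_y = 1/2  [line -17·x + -13·y + -70 = 0 ∩ |AC|² = 46825/229]
   → A = (-9/2, 1/2)

A = (-9/2, 1/2)
B = (-1619/458, -349/458)
C = (-8489/458, 1483/458)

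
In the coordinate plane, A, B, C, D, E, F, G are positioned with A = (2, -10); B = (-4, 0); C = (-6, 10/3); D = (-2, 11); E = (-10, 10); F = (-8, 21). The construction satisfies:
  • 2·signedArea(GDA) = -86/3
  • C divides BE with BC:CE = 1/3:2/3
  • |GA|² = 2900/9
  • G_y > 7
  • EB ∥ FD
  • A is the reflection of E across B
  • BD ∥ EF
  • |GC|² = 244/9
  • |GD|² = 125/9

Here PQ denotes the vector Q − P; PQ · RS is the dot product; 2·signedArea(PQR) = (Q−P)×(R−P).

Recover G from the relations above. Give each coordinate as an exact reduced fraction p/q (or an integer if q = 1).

1. G_x = -8/3  [line 21·x + 4·y + 80/3 = 0 ∩ |GA|² = 2900/9]
2. G_y = 22/3  [line 21·x + 4·y + 80/3 = 0 ∩ |GA|² = 2900/9]
   → G = (-8/3, 22/3)

G = (-8/3, 22/3)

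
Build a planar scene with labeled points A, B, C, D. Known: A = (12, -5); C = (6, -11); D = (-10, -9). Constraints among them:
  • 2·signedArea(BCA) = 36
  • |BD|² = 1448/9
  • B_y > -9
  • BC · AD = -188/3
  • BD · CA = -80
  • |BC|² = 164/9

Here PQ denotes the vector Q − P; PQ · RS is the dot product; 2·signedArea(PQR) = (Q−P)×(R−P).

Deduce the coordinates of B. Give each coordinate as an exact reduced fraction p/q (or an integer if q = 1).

1. B_x = 8/3  [BC · AD = -188/3 ∩ 2·signedArea(BCA) = 36]
2. B_y = -25/3  [BC · AD = -188/3 ∩ 2·signedArea(BCA) = 36]
   → B = (8/3, -25/3)

B = (8/3, -25/3)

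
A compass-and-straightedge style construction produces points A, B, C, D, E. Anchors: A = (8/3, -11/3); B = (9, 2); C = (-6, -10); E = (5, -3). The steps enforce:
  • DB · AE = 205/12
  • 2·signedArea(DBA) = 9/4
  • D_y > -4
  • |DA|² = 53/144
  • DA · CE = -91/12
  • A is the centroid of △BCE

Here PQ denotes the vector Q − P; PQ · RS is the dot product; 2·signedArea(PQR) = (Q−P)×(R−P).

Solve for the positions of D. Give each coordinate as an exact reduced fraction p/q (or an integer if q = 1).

D = (13/4, -7/2)

1. D_x = 13/4  [DA · CE = -91/12 ∩ 2·signedArea(DBA) = 9/4]
2. D_y = -7/2  [DA · CE = -91/12 ∩ 2·signedArea(DBA) = 9/4]
   → D = (13/4, -7/2)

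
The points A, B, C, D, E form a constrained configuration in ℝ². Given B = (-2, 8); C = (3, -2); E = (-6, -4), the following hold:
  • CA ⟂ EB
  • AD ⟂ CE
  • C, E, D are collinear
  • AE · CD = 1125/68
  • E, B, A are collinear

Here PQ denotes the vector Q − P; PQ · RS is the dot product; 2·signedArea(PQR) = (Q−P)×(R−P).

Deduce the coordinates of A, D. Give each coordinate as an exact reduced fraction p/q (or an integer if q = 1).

A = (-9/2, 1/2)
D = (-123/34, -59/17)

1. A_x = -9/2  [E, B, A are collinear ∩ CA ⟂ EB]
2. A_y = 1/2  [E, B, A are collinear ∩ CA ⟂ EB]
   → A = (-9/2, 1/2)
3. D_x = -123/34  [C, E, D are collinear ∩ AD ⟂ CE]
4. D_y = -59/17  [C, E, D are collinear ∩ AD ⟂ CE]
   → D = (-123/34, -59/17)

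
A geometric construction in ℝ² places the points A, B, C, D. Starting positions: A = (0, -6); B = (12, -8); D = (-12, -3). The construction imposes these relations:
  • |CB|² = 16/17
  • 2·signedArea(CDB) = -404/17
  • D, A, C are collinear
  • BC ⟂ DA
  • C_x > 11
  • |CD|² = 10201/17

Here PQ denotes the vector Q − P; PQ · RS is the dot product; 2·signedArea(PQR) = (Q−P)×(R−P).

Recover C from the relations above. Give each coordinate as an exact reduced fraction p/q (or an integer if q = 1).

C = (200/17, -152/17)

1. C_x = 200/17  [D, A, C are collinear ∩ BC ⟂ DA]
2. C_y = -152/17  [D, A, C are collinear ∩ BC ⟂ DA]
   → C = (200/17, -152/17)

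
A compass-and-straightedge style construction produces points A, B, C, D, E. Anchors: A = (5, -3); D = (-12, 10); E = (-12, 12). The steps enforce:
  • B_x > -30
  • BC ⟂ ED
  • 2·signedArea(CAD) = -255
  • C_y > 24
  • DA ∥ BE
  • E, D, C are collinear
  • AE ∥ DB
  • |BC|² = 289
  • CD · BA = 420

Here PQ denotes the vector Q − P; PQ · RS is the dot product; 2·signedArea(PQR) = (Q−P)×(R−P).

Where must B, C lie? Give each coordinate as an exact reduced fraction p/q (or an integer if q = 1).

B = (-29, 25)
C = (-12, 25)

1. B_x = -29  [DA ∥ BE ∩ AE ∥ DB]
2. B_y = 25  [DA ∥ BE ∩ AE ∥ DB]
   → B = (-29, 25)
3. C_x = -12  [E, D, C are collinear ∩ BC ⟂ ED]
4. C_y = 25  [E, D, C are collinear ∩ BC ⟂ ED]
   → C = (-12, 25)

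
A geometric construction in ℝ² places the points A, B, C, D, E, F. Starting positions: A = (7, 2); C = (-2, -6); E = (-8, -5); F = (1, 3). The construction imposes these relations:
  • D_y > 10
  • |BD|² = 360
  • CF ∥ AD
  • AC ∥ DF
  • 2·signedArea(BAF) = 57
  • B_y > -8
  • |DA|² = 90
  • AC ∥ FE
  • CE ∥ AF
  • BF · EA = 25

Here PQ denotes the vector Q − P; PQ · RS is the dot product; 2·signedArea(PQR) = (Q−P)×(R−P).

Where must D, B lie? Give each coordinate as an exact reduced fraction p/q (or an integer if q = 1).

1. D_x = 10  [AC ∥ DF ∩ CF ∥ AD]
2. D_y = 11  [AC ∥ DF ∩ CF ∥ AD]
   → D = (10, 11)
3. B_x = 4  [2·signedArea(BAF) = 57 ∩ BF · EA = 25]
4. B_y = -7  [2·signedArea(BAF) = 57 ∩ BF · EA = 25]
   → B = (4, -7)

B = (4, -7)
D = (10, 11)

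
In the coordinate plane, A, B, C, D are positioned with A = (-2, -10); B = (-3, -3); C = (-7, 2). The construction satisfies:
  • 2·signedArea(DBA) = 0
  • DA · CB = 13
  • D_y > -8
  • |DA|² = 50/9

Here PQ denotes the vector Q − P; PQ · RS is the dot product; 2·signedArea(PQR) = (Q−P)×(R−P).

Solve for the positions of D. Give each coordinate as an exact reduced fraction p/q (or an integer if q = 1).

1. D_x = -7/3  [2·signedArea(DBA) = 0 ∩ DA · CB = 13]
2. D_y = -23/3  [2·signedArea(DBA) = 0 ∩ DA · CB = 13]
   → D = (-7/3, -23/3)

D = (-7/3, -23/3)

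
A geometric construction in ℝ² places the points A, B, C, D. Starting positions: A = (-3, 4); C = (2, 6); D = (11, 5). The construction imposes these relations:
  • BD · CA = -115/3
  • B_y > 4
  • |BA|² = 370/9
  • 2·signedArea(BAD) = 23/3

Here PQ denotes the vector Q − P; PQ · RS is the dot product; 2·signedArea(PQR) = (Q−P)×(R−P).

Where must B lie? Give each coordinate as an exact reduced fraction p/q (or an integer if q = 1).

B = (10/3, 5)

1. B_x = 10/3  [2·signedArea(BAD) = 23/3 ∩ BD · CA = -115/3]
2. B_y = 5  [2·signedArea(BAD) = 23/3 ∩ BD · CA = -115/3]
   → B = (10/3, 5)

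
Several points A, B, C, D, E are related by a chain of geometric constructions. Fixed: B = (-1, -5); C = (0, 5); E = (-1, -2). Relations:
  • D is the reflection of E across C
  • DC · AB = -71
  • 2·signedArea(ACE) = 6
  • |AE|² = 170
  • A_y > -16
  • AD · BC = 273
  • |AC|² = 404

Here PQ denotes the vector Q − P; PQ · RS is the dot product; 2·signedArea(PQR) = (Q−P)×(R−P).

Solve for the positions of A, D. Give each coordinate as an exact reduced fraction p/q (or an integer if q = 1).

1. D_x = 1  [D is the reflection of E across C]
2. D_y = 12  [D is the reflection of E across C]
   → D = (1, 12)
3. A_x = -2  [2·signedArea(ACE) = 6 ∩ AD · BC = 273]
4. A_y = -15  [2·signedArea(ACE) = 6 ∩ AD · BC = 273]
   → A = (-2, -15)

A = (-2, -15)
D = (1, 12)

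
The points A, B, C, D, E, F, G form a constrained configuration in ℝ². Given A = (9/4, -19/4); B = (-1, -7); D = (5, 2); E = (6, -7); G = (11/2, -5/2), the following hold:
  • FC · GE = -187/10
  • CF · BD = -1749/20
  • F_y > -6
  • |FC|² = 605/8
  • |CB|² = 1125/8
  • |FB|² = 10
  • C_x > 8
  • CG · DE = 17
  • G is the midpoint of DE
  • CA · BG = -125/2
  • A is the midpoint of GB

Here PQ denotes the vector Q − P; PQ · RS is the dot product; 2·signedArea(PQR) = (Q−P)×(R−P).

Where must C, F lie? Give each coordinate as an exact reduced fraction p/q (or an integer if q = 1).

1. C_x = 35/4  [CG · DE = 17 ∩ CA · BG = -125/2]
2. C_y = -1/4  [CG · DE = 17 ∩ CA · BG = -125/2]
   → C = (35/4, -1/4)
3. F_x = 8/5  [FC · GE = -187/10 ∩ CF · BD = -1749/20]
4. F_y = -26/5  [FC · GE = -187/10 ∩ CF · BD = -1749/20]
   → F = (8/5, -26/5)

C = (35/4, -1/4)
F = (8/5, -26/5)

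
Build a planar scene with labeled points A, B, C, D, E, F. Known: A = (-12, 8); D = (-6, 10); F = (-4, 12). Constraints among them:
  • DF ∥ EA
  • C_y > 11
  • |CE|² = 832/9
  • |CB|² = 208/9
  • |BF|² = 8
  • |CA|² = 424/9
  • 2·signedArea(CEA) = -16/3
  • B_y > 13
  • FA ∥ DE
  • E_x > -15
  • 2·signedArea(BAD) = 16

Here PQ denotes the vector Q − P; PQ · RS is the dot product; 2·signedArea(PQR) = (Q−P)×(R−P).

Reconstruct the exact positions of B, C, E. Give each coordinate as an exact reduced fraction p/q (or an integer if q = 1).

1. B_x = -2  [line -2·x + 6·y + -88 = 0 ∩ |BF|² = 8]
2. B_y = 14  [line -2·x + 6·y + -88 = 0 ∩ |BF|² = 8]
   → B = (-2, 14)
3. E_x = -14  [DF ∥ EA ∩ FA ∥ DE]
4. E_y = 6  [DF ∥ EA ∩ FA ∥ DE]
   → E = (-14, 6)
5. C_x = -6  [line -2·x + 2·y + -104/3 = 0 ∩ |CA|² = 424/9]
6. C_y = 34/3  [line -2·x + 2·y + -104/3 = 0 ∩ |CA|² = 424/9]
   → C = (-6, 34/3)

B = (-2, 14)
C = (-6, 34/3)
E = (-14, 6)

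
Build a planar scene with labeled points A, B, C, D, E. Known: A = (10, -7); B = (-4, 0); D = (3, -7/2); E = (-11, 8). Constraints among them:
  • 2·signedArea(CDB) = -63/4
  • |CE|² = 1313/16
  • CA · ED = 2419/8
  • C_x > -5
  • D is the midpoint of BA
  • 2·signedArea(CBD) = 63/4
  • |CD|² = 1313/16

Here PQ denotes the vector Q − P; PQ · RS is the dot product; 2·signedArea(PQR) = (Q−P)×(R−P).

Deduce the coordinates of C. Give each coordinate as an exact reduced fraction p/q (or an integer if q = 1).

C = (-4, 9/4)

1. C_x = -4  [2·signedArea(CBD) = 63/4 ∩ CA · ED = 2419/8]
2. C_y = 9/4  [2·signedArea(CBD) = 63/4 ∩ CA · ED = 2419/8]
   → C = (-4, 9/4)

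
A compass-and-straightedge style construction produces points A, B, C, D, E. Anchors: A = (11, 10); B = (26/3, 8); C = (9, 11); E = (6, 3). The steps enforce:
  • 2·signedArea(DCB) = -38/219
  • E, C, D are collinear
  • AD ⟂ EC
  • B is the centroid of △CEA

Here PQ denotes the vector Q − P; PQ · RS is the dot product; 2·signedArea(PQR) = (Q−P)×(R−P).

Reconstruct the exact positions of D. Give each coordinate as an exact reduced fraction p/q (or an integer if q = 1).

D = (651/73, 787/73)

1. D_x = 651/73  [E, C, D are collinear ∩ AD ⟂ EC]
2. D_y = 787/73  [E, C, D are collinear ∩ AD ⟂ EC]
   → D = (651/73, 787/73)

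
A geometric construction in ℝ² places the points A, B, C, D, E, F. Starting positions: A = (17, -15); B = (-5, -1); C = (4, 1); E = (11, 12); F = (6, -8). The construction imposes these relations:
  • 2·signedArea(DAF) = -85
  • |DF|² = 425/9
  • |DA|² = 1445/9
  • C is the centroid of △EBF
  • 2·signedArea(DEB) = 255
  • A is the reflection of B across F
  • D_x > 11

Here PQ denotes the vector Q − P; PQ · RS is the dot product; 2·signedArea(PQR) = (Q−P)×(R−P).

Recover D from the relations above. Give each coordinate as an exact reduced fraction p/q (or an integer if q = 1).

D = (34/3, -11/3)

1. D_x = 34/3  [2·signedArea(DAF) = -85 ∩ 2·signedArea(DEB) = 255]
2. D_y = -11/3  [2·signedArea(DAF) = -85 ∩ 2·signedArea(DEB) = 255]
   → D = (34/3, -11/3)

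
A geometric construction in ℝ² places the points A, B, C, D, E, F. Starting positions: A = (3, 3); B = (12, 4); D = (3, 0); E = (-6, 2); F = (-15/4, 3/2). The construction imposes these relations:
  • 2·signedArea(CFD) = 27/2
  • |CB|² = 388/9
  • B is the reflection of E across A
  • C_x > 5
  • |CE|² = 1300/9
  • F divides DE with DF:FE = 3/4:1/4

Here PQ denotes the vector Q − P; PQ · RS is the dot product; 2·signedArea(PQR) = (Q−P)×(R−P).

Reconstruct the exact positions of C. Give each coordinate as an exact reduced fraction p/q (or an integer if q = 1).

1. C_x = 6  [line 3/2·x + 27/4·y + -18 = 0 ∩ |CE|² = 1300/9]
2. C_y = 4/3  [line 3/2·x + 27/4·y + -18 = 0 ∩ |CE|² = 1300/9]
   → C = (6, 4/3)

C = (6, 4/3)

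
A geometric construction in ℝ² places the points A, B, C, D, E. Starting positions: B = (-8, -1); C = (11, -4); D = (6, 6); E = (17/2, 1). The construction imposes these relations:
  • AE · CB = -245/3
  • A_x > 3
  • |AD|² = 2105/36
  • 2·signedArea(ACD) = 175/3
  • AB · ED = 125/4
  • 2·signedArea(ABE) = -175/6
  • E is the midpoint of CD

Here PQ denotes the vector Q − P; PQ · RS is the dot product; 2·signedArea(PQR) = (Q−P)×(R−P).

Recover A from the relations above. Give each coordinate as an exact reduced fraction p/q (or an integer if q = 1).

1. A_x = 23/6  [2·signedArea(ABE) = -175/6 ∩ AE · CB = -245/3]
2. A_y = -4/3  [2·signedArea(ABE) = -175/6 ∩ AE · CB = -245/3]
   → A = (23/6, -4/3)

A = (23/6, -4/3)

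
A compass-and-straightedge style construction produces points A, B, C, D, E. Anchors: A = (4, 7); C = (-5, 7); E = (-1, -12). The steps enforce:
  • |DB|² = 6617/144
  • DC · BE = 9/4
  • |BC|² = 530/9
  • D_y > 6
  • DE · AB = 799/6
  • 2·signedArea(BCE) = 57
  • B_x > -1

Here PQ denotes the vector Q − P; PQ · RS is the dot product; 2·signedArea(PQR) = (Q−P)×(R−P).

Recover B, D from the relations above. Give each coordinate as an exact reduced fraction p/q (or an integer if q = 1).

B = (-2/3, 2/3)
D = (7/4, 7)

1. B_x = -2/3  [line 19·x + 4·y + 10 = 0 ∩ |BC|² = 530/9]
2. B_y = 2/3  [line 19·x + 4·y + 10 = 0 ∩ |BC|² = 530/9]
   → B = (-2/3, 2/3)
3. D_x = 7/4  [DC · BE = 9/4 ∩ DE · AB = 799/6]
4. D_y = 7  [DC · BE = 9/4 ∩ DE · AB = 799/6]
   → D = (7/4, 7)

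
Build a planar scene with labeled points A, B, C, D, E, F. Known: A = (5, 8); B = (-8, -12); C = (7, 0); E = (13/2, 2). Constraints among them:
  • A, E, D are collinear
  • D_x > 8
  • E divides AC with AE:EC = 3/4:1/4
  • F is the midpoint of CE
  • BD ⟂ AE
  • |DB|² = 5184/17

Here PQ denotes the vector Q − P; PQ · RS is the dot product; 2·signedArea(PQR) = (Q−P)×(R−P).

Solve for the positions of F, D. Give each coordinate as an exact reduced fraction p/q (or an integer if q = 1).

1. F_x = 27/4  [F is the midpoint of CE]
2. F_y = 1  [F is the midpoint of CE]
   → F = (27/4, 1)
3. D_x = 152/17  [A, E, D are collinear ∩ BD ⟂ AE]
4. D_y = -132/17  [A, E, D are collinear ∩ BD ⟂ AE]
   → D = (152/17, -132/17)

D = (152/17, -132/17)
F = (27/4, 1)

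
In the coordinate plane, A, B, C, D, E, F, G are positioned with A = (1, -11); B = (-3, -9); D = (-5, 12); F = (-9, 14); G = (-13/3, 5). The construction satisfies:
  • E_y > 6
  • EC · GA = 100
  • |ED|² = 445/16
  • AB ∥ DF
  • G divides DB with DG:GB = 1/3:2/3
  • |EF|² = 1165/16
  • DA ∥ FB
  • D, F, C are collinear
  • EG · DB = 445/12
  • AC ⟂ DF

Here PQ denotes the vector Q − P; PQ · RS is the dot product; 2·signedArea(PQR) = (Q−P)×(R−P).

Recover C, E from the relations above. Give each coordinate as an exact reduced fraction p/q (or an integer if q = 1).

1. C_x = 9  [D, F, C are collinear ∩ AC ⟂ DF]
2. C_y = 5  [D, F, C are collinear ∩ AC ⟂ DF]
   → C = (9, 5)
3. E_x = -9/2  [EC · GA = 100 ∩ EG · DB = 445/12]
4. E_y = 27/4  [EC · GA = 100 ∩ EG · DB = 445/12]
   → E = (-9/2, 27/4)

C = (9, 5)
E = (-9/2, 27/4)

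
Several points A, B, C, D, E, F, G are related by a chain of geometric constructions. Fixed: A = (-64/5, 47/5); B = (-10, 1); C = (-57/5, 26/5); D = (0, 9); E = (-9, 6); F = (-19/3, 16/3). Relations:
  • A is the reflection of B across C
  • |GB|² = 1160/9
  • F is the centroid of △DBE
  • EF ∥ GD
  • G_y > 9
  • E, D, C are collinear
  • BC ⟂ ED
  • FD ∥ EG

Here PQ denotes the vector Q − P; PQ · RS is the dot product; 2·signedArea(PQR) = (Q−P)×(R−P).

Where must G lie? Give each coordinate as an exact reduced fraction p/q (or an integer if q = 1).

1. G_x = -8/3  [EF ∥ GD ∩ FD ∥ EG]
2. G_y = 29/3  [EF ∥ GD ∩ FD ∥ EG]
   → G = (-8/3, 29/3)

G = (-8/3, 29/3)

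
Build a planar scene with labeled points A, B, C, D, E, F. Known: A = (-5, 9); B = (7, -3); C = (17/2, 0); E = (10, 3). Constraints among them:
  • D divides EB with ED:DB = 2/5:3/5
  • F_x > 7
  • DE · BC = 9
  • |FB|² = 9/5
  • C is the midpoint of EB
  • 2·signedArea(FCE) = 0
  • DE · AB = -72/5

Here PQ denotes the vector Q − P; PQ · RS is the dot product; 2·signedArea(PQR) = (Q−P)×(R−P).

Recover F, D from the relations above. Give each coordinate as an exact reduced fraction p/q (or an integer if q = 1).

D = (44/5, 3/5)
F = (38/5, -9/5)

1. F_x = 38/5  [line -3·x + 3/2·y + 51/2 = 0 ∩ |FB|² = 9/5]
2. F_y = -9/5  [line -3·x + 3/2·y + 51/2 = 0 ∩ |FB|² = 9/5]
   → F = (38/5, -9/5)
3. D_x = 44/5  [D divides EB with ED:DB = 2/5:3/5]
4. D_y = 3/5  [D divides EB with ED:DB = 2/5:3/5]
   → D = (44/5, 3/5)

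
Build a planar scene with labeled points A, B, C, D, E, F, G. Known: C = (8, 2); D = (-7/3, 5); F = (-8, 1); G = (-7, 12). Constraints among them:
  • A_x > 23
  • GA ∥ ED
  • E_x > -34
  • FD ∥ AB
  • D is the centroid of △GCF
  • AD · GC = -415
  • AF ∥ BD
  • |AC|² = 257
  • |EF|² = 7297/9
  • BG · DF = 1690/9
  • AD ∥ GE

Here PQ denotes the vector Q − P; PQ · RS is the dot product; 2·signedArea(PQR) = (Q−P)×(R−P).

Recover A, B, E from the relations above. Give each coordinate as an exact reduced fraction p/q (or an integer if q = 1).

1. A_x = 24  [line -15·x + 10·y + 330 = 0 ∩ |AC|² = 257]
2. A_y = 3  [line -15·x + 10·y + 330 = 0 ∩ |AC|² = 257]
   → A = (24, 3)
3. B_x = 89/3  [AF ∥ BD ∩ FD ∥ AB]
4. B_y = 7  [AF ∥ BD ∩ FD ∥ AB]
   → B = (89/3, 7)
5. E_x = -100/3  [GA ∥ ED ∩ AD ∥ GE]
6. E_y = 14  [GA ∥ ED ∩ AD ∥ GE]
   → E = (-100/3, 14)

A = (24, 3)
B = (89/3, 7)
E = (-100/3, 14)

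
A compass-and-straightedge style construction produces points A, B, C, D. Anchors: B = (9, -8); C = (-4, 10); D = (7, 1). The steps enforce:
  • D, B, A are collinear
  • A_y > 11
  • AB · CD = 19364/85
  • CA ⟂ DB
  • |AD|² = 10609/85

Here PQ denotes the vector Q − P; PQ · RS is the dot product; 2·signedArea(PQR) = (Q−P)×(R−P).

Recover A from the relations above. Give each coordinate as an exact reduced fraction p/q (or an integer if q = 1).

A = (389/85, 1012/85)

1. A_x = 389/85  [D, B, A are collinear ∩ CA ⟂ DB]
2. A_y = 1012/85  [D, B, A are collinear ∩ CA ⟂ DB]
   → A = (389/85, 1012/85)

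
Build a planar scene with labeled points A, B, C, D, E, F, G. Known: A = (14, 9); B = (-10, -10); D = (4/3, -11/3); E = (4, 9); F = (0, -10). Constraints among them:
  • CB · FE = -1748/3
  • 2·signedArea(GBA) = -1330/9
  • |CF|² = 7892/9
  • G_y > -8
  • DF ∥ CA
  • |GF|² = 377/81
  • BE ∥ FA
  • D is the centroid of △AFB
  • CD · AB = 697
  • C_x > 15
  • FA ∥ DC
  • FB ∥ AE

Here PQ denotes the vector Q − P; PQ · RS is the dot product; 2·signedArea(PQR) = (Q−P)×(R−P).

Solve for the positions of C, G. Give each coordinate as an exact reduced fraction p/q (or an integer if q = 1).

1. C_x = 46/3  [DF ∥ CA ∩ FA ∥ DC]
2. C_y = 46/3  [DF ∥ CA ∩ FA ∥ DC]
   → C = (46/3, 46/3)
3. G_x = 4/9  [line -19·x + 24·y + 1780/9 = 0 ∩ |GF|² = 377/81]
4. G_y = -71/9  [line -19·x + 24·y + 1780/9 = 0 ∩ |GF|² = 377/81]
   → G = (4/9, -71/9)

C = (46/3, 46/3)
G = (4/9, -71/9)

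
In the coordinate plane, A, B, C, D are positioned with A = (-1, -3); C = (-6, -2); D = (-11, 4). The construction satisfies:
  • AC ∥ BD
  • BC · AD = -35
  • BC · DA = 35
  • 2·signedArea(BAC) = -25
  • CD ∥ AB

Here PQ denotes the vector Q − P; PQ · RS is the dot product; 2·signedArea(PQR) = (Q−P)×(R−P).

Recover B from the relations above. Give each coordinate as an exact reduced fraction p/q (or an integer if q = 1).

1. B_x = -6  [AC ∥ BD ∩ CD ∥ AB]
2. B_y = 3  [AC ∥ BD ∩ CD ∥ AB]
   → B = (-6, 3)

B = (-6, 3)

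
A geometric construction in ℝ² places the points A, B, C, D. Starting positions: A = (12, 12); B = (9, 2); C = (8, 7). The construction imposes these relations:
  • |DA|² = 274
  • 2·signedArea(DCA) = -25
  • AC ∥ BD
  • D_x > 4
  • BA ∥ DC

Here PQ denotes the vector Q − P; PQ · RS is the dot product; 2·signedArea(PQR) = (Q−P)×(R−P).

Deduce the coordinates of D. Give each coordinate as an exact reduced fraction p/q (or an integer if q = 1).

1. D_x = 5  [BA ∥ DC ∩ AC ∥ BD]
2. D_y = -3  [BA ∥ DC ∩ AC ∥ BD]
   → D = (5, -3)

D = (5, -3)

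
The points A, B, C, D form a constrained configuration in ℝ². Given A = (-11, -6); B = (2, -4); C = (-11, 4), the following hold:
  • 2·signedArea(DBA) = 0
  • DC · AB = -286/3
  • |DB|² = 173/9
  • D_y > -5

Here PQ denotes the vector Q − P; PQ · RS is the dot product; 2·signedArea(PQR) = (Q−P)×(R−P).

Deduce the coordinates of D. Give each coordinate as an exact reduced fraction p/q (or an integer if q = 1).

1. D_x = -7/3  [2·signedArea(DBA) = 0 ∩ DC · AB = -286/3]
2. D_y = -14/3  [2·signedArea(DBA) = 0 ∩ DC · AB = -286/3]
   → D = (-7/3, -14/3)

D = (-7/3, -14/3)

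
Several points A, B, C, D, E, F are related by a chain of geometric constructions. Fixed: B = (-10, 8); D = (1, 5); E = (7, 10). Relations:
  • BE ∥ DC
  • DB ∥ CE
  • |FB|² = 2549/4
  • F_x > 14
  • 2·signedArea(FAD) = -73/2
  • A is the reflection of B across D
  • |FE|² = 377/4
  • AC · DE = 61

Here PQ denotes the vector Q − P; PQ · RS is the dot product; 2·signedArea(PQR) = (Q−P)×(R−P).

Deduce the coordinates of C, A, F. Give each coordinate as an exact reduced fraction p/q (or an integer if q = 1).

1. C_x = 18  [DB ∥ CE ∩ BE ∥ DC]
2. C_y = 7  [DB ∥ CE ∩ BE ∥ DC]
   → C = (18, 7)
3. A_x = 12  [A is the reflection of B across D]
4. A_y = 2  [A is the reflection of B across D]
   → A = (12, 2)
5. F_x = 15  [line -3·x + -11·y + 189/2 = 0 ∩ |FB|² = 2549/4]
6. F_y = 9/2  [line -3·x + -11·y + 189/2 = 0 ∩ |FB|² = 2549/4]
   → F = (15, 9/2)

A = (12, 2)
C = (18, 7)
F = (15, 9/2)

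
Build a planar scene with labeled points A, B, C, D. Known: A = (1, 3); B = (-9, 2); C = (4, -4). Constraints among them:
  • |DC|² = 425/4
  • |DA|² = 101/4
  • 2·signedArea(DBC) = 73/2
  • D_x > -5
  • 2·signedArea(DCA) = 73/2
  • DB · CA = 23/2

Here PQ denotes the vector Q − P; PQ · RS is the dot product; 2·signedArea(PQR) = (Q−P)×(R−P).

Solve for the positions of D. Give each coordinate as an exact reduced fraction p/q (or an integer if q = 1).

D = (-4, 5/2)

1. D_x = -4  [DB · CA = 23/2 ∩ 2·signedArea(DBC) = 73/2]
2. D_y = 5/2  [DB · CA = 23/2 ∩ 2·signedArea(DBC) = 73/2]
   → D = (-4, 5/2)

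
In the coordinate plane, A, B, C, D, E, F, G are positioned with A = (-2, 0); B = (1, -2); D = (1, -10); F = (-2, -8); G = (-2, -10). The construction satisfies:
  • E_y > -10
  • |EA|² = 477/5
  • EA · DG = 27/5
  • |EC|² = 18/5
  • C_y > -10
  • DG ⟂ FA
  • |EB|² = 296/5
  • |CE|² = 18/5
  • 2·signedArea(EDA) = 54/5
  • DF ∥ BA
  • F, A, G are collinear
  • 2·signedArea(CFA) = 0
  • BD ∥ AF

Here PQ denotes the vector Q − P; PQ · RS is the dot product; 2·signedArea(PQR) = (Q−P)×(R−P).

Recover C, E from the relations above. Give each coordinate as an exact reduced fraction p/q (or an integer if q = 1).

1. C_x = -2  [2·signedArea(CFA) = 0]
2. E_x = -1/5  [EA · DG = 27/5 ∩ 2·signedArea(EDA) = 54/5]
3. E_y = -48/5  [EA · DG = 27/5 ∩ 2·signedArea(EDA) = 54/5]
   → E = (-1/5, -48/5)
4. C_y = -9  [|CE|² = 18/5]
   → C = (-2, -9)

C = (-2, -9)
E = (-1/5, -48/5)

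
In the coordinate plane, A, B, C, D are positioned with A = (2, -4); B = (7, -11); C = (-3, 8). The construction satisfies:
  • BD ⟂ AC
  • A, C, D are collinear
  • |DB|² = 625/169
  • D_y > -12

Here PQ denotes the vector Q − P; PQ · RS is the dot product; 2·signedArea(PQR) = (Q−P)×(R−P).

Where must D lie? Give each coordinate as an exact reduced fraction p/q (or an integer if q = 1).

D = (883/169, -1984/169)

1. D_x = 883/169  [A, C, D are collinear ∩ BD ⟂ AC]
2. D_y = -1984/169  [A, C, D are collinear ∩ BD ⟂ AC]
   → D = (883/169, -1984/169)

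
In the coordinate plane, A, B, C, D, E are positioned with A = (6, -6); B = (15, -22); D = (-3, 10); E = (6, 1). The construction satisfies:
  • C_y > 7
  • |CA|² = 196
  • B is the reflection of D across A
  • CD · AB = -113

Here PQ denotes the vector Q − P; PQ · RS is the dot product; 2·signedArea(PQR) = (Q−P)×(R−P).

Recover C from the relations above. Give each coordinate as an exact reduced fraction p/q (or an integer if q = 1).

1. C_x = 6  [line -9·x + 16·y + -74 = 0 ∩ |CA|² = 196]
2. C_y = 8  [line -9·x + 16·y + -74 = 0 ∩ |CA|² = 196]
   → C = (6, 8)

C = (6, 8)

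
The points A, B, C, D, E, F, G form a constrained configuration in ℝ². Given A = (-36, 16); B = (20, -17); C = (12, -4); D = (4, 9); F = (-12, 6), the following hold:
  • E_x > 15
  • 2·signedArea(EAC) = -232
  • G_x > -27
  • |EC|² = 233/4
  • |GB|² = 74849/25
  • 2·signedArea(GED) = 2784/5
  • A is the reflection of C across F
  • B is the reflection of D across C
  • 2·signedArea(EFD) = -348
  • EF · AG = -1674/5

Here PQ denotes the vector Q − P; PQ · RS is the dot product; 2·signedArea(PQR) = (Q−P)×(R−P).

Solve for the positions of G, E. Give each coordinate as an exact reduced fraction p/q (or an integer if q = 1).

E = (16, -21/2)
G = (-132/5, 12)

1. E_x = 16  [2·signedArea(EFD) = -348 ∩ 2·signedArea(EAC) = -232]
2. E_y = -21/2  [2·signedArea(EFD) = -348 ∩ 2·signedArea(EAC) = -232]
   → E = (16, -21/2)
3. G_x = -132/5  [2·signedArea(GED) = 2784/5 ∩ EF · AG = -1674/5]
4. G_y = 12  [2·signedArea(GED) = 2784/5 ∩ EF · AG = -1674/5]
   → G = (-132/5, 12)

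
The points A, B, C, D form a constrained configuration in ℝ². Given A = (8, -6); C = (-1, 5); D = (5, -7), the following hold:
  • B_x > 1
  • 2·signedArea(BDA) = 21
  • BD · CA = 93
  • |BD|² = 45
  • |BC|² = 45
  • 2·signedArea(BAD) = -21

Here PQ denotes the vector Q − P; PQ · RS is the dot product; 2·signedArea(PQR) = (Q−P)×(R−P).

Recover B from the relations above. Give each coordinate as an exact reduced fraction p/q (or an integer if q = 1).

1. B_x = 2  [2·signedArea(BAD) = -21 ∩ BD · CA = 93]
2. B_y = -1  [2·signedArea(BAD) = -21 ∩ BD · CA = 93]
   → B = (2, -1)

B = (2, -1)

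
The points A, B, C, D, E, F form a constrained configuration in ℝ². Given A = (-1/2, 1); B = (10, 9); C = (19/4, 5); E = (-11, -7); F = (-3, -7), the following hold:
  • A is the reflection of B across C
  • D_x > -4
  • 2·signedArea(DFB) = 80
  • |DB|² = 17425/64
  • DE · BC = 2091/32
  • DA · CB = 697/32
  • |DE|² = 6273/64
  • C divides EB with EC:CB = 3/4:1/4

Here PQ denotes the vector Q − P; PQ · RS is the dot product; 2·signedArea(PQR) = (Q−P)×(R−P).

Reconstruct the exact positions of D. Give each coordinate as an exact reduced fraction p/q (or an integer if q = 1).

1. D_x = -25/8  [2·signedArea(DFB) = 80 ∩ DA · CB = 697/32]
2. D_y = -1  [2·signedArea(DFB) = 80 ∩ DA · CB = 697/32]
   → D = (-25/8, -1)

D = (-25/8, -1)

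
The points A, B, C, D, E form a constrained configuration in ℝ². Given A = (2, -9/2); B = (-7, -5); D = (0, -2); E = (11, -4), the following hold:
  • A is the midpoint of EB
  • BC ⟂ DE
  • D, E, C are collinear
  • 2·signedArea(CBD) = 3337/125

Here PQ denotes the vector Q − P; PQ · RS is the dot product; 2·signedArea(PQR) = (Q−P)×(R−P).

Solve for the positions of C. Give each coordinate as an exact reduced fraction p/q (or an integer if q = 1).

1. C_x = -781/125  [D, E, C are collinear ∩ BC ⟂ DE]
2. C_y = -108/125  [D, E, C are collinear ∩ BC ⟂ DE]
   → C = (-781/125, -108/125)

C = (-781/125, -108/125)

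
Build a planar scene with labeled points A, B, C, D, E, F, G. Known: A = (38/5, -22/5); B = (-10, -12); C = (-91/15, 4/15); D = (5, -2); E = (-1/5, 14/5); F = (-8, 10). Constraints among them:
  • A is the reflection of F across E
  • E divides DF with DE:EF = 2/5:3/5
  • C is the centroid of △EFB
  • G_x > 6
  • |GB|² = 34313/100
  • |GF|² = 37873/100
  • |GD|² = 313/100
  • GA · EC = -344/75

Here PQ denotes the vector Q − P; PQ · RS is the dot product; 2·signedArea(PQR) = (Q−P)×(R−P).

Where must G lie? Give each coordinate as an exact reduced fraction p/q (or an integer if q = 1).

G = (63/10, -16/5)

1. G_x = 63/10  [line 88/15·x + 38/15·y + -2164/75 = 0 ∩ |GF|² = 37873/100]
2. G_y = -16/5  [line 88/15·x + 38/15·y + -2164/75 = 0 ∩ |GF|² = 37873/100]
   → G = (63/10, -16/5)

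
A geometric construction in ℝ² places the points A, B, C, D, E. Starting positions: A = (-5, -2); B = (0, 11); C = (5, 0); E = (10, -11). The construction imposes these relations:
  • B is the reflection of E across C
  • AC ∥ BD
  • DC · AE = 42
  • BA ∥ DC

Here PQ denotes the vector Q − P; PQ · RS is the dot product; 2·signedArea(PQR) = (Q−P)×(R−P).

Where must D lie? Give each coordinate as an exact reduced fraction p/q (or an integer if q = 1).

1. D_x = 10  [BA ∥ DC ∩ AC ∥ BD]
2. D_y = 13  [BA ∥ DC ∩ AC ∥ BD]
   → D = (10, 13)

D = (10, 13)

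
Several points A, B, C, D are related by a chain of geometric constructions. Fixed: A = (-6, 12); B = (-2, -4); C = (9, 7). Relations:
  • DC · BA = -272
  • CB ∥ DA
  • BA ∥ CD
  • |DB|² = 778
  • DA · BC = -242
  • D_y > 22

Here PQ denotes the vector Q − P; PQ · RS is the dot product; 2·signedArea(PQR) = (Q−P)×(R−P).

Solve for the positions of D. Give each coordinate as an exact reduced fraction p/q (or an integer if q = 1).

D = (5, 23)

1. D_x = 5  [CB ∥ DA ∩ BA ∥ CD]
2. D_y = 23  [CB ∥ DA ∩ BA ∥ CD]
   → D = (5, 23)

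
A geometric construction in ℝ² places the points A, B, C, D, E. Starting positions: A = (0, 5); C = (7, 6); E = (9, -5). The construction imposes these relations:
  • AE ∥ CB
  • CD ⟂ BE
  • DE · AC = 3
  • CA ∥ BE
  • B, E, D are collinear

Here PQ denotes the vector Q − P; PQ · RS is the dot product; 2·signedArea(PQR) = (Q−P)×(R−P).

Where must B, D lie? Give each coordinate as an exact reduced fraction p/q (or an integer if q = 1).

B = (16, -4)
D = (429/50, -253/50)

1. B_x = 16  [CA ∥ BE ∩ AE ∥ CB]
2. B_y = -4  [CA ∥ BE ∩ AE ∥ CB]
   → B = (16, -4)
3. D_x = 429/50  [B, E, D are collinear ∩ CD ⟂ BE]
4. D_y = -253/50  [B, E, D are collinear ∩ CD ⟂ BE]
   → D = (429/50, -253/50)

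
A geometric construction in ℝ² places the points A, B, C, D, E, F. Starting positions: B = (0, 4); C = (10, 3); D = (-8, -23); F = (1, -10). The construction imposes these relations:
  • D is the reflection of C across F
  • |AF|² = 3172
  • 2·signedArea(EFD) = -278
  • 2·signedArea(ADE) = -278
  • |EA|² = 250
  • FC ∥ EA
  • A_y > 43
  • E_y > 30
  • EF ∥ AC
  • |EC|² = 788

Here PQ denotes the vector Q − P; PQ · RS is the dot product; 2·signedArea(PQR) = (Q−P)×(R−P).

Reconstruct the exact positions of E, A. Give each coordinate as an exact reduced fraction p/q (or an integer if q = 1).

A = (17, 44)
E = (8, 31)

1. E_x = 8  [line 13·x + -9·y + 175 = 0 ∩ |EC|² = 788]
2. E_y = 31  [line 13·x + -9·y + 175 = 0 ∩ |EC|² = 788]
   → E = (8, 31)
3. A_x = 17  [EF ∥ AC ∩ FC ∥ EA]
4. A_y = 44  [EF ∥ AC ∩ FC ∥ EA]
   → A = (17, 44)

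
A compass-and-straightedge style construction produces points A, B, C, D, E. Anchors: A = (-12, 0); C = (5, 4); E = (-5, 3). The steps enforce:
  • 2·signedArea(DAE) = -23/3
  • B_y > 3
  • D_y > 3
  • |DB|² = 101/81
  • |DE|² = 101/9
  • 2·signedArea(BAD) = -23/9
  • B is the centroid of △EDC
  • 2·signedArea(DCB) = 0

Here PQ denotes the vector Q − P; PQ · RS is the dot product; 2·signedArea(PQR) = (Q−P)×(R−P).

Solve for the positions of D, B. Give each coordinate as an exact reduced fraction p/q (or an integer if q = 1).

B = (-5/9, 31/9)
D = (-5/3, 10/3)

1. D_x = -5/3  [line -3·x + 7·y + -85/3 = 0 ∩ |DE|² = 101/9]
2. D_y = 10/3  [line -3·x + 7·y + -85/3 = 0 ∩ |DE|² = 101/9]
   → D = (-5/3, 10/3)
3. B_x = -5/9  [2·signedArea(DCB) = 0 ∩ B is the centroid of △EDC]
4. B_y = 31/9  [2·signedArea(DCB) = 0 ∩ B is the centroid of △EDC]
   → B = (-5/9, 31/9)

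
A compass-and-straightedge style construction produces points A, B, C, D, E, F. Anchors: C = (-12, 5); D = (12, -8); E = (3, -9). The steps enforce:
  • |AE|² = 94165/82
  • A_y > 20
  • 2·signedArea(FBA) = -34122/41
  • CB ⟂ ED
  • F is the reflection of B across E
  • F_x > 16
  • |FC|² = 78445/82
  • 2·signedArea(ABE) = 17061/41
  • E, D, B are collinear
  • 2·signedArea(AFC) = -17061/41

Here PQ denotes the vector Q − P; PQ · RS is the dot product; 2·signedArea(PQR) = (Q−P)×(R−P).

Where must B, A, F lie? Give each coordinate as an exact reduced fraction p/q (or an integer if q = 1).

A = (-1125/82, 1679/82)
B = (-843/82, -859/82)
F = (1335/82, -617/82)

1. B_x = -843/82  [E, D, B are collinear ∩ CB ⟂ ED]
2. B_y = -859/82  [E, D, B are collinear ∩ CB ⟂ ED]
   → B = (-843/82, -859/82)
3. F_x = 1335/82  [F is the reflection of B across E]
4. F_y = -617/82  [F is the reflection of B across E]
   → F = (1335/82, -617/82)
5. A_x = -1125/82  [2·signedArea(ABE) = 17061/41 ∩ 2·signedArea(AFC) = -17061/41]
6. A_y = 1679/82  [2·signedArea(ABE) = 17061/41 ∩ 2·signedArea(AFC) = -17061/41]
   → A = (-1125/82, 1679/82)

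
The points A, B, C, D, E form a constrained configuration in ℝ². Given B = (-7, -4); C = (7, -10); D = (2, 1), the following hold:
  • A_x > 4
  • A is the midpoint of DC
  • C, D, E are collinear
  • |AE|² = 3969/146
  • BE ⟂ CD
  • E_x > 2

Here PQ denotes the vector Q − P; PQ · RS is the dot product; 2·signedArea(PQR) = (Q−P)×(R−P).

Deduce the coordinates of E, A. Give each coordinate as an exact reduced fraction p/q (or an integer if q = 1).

A = (9/2, -9/2)
E = (171/73, 18/73)

1. E_x = 171/73  [C, D, E are collinear ∩ BE ⟂ CD]
2. E_y = 18/73  [C, D, E are collinear ∩ BE ⟂ CD]
   → E = (171/73, 18/73)
3. A_x = 9/2  [A is the midpoint of DC]
4. A_y = -9/2  [A is the midpoint of DC]
   → A = (9/2, -9/2)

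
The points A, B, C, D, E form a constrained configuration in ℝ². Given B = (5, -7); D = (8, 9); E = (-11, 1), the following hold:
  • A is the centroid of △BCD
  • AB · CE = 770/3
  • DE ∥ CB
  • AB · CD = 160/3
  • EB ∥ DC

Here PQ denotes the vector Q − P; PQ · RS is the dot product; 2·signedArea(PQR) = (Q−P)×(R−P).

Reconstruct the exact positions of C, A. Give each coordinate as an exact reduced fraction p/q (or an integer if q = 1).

1. C_x = 24  [DE ∥ CB ∩ EB ∥ DC]
2. C_y = 1  [DE ∥ CB ∩ EB ∥ DC]
   → C = (24, 1)
3. A_x = 37/3  [A is the centroid of △BCD]
4. A_y = 1  [A is the centroid of △BCD]
   → A = (37/3, 1)

A = (37/3, 1)
C = (24, 1)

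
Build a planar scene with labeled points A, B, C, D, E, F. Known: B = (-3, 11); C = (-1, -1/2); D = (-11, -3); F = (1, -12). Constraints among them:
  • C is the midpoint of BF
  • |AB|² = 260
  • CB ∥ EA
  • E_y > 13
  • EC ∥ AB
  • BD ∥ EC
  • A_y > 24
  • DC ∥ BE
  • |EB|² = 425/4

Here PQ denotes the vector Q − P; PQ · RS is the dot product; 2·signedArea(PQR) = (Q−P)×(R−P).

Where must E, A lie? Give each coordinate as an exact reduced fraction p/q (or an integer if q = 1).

A = (5, 25)
E = (7, 27/2)

1. E_x = 7  [BD ∥ EC ∩ DC ∥ BE]
2. E_y = 27/2  [BD ∥ EC ∩ DC ∥ BE]
   → E = (7, 27/2)
3. A_x = 5  [EC ∥ AB ∩ CB ∥ EA]
4. A_y = 25  [EC ∥ AB ∩ CB ∥ EA]
   → A = (5, 25)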